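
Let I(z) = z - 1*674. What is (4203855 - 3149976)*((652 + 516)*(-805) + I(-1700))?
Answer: -993401099706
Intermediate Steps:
I(z) = -674 + z (I(z) = z - 674 = -674 + z)
(4203855 - 3149976)*((652 + 516)*(-805) + I(-1700)) = (4203855 - 3149976)*((652 + 516)*(-805) + (-674 - 1700)) = 1053879*(1168*(-805) - 2374) = 1053879*(-940240 - 2374) = 1053879*(-942614) = -993401099706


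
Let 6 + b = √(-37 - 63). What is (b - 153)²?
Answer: 25181 - 3180*I ≈ 25181.0 - 3180.0*I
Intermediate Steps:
b = -6 + 10*I (b = -6 + √(-37 - 63) = -6 + √(-100) = -6 + 10*I ≈ -6.0 + 10.0*I)
(b - 153)² = ((-6 + 10*I) - 153)² = (-159 + 10*I)²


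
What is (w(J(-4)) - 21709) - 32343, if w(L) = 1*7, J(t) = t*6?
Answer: -54045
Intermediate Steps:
J(t) = 6*t
w(L) = 7
(w(J(-4)) - 21709) - 32343 = (7 - 21709) - 32343 = -21702 - 32343 = -54045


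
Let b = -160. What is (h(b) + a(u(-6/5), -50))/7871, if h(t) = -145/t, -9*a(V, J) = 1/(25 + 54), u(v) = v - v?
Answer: 1211/10534176 ≈ 0.00011496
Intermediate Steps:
u(v) = 0
a(V, J) = -1/711 (a(V, J) = -1/(9*(25 + 54)) = -⅑/79 = -⅑*1/79 = -1/711)
(h(b) + a(u(-6/5), -50))/7871 = (-145/(-160) - 1/711)/7871 = (-145*(-1/160) - 1/711)*(1/7871) = (29/32 - 1/711)*(1/7871) = (20587/22752)*(1/7871) = 1211/10534176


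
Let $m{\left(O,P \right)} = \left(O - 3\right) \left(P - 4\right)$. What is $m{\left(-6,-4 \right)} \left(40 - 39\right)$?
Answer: $72$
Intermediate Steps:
$m{\left(O,P \right)} = \left(-4 + P\right) \left(-3 + O\right)$ ($m{\left(O,P \right)} = \left(-3 + O\right) \left(-4 + P\right) = \left(-4 + P\right) \left(-3 + O\right)$)
$m{\left(-6,-4 \right)} \left(40 - 39\right) = \left(12 - -24 - -12 - -24\right) \left(40 - 39\right) = \left(12 + 24 + 12 + 24\right) 1 = 72 \cdot 1 = 72$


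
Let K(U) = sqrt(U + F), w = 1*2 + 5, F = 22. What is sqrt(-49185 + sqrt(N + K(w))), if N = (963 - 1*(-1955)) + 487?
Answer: sqrt(-49185 + sqrt(3405 + sqrt(29))) ≈ 221.65*I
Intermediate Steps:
w = 7 (w = 2 + 5 = 7)
K(U) = sqrt(22 + U) (K(U) = sqrt(U + 22) = sqrt(22 + U))
N = 3405 (N = (963 + 1955) + 487 = 2918 + 487 = 3405)
sqrt(-49185 + sqrt(N + K(w))) = sqrt(-49185 + sqrt(3405 + sqrt(22 + 7))) = sqrt(-49185 + sqrt(3405 + sqrt(29)))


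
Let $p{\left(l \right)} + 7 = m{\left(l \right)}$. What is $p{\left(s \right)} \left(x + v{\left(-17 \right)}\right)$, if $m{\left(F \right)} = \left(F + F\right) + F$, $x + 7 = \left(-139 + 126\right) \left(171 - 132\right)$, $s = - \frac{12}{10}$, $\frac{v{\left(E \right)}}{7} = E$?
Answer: $\frac{33549}{5} \approx 6709.8$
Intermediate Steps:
$v{\left(E \right)} = 7 E$
$s = - \frac{6}{5}$ ($s = \left(-12\right) \frac{1}{10} = - \frac{6}{5} \approx -1.2$)
$x = -514$ ($x = -7 + \left(-139 + 126\right) \left(171 - 132\right) = -7 - 507 = -514$)
$m{\left(F \right)} = 3 F$ ($m{\left(F \right)} = 2 F + F = 3 F$)
$p{\left(l \right)} = -7 + 3 l$
$p{\left(s \right)} \left(x + v{\left(-17 \right)}\right) = \left(-7 + 3 \left(- \frac{6}{5}\right)\right) \left(-514 + 7 \left(-17\right)\right) = \left(-7 - \frac{18}{5}\right) \left(-514 - 119\right) = \left(- \frac{53}{5}\right) \left(-633\right) = \frac{33549}{5}$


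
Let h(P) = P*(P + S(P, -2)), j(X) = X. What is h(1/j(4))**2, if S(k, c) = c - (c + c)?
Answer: 81/256 ≈ 0.31641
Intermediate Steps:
S(k, c) = -c (S(k, c) = c - 2*c = -c)
h(P) = P*(2 + P) (h(P) = P*(P - 1*(-2)) = P*(P + 2) = P*(2 + P))
h(1/j(4))**2 = ((2 + 1/4)/4)**2 = ((1/4)*(9/4))**2 = (9/16)**2 = 81/256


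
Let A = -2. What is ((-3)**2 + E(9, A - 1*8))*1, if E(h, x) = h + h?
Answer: 27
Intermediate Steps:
E(h, x) = 2*h
((-3)**2 + E(9, A - 1*8))*1 = ((-3)**2 + 2*9)*1 = (9 + 18)*1 = 27*1 = 27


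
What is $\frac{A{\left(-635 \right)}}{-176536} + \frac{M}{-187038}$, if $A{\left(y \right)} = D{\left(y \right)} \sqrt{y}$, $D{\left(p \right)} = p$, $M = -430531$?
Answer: $\frac{430531}{187038} + \frac{635 i \sqrt{635}}{176536} \approx 2.3018 + 0.090641 i$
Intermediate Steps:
$A{\left(y \right)} = y^{\frac{3}{2}}$ ($A{\left(y \right)} = y \sqrt{y} = y^{\frac{3}{2}}$)
$\frac{A{\left(-635 \right)}}{-176536} + \frac{M}{-187038} = \frac{\left(-635\right)^{\frac{3}{2}}}{-176536} - \frac{430531}{-187038} = - 635 i \sqrt{635} \left(- \frac{1}{176536}\right) - - \frac{430531}{187038} = \frac{635 i \sqrt{635}}{176536} + \frac{430531}{187038} = \frac{430531}{187038} + \frac{635 i \sqrt{635}}{176536}$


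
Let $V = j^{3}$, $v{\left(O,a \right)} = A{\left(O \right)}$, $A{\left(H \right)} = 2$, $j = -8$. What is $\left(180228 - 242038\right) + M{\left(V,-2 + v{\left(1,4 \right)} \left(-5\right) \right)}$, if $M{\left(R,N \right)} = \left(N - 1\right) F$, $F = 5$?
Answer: $-61875$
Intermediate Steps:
$v{\left(O,a \right)} = 2$
$V = -512$ ($V = \left(-8\right)^{3} = -512$)
$M{\left(R,N \right)} = -5 + 5 N$ ($M{\left(R,N \right)} = \left(N - 1\right) 5 = \left(-1 + N\right) 5 = -5 + 5 N$)
$\left(180228 - 242038\right) + M{\left(V,-2 + v{\left(1,4 \right)} \left(-5\right) \right)} = \left(180228 - 242038\right) + \left(-5 + 5 \left(-2 + 2 \left(-5\right)\right)\right) = \left(180228 - 242038\right) + \left(-5 + 5 \left(-2 - 10\right)\right) = -61810 + \left(-5 + 5 \left(-12\right)\right) = -61810 - 65 = -61875$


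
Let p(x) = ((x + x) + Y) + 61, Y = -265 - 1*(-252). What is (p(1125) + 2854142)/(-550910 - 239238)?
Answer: -714110/197537 ≈ -3.6151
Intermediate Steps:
Y = -13 (Y = -265 + 252 = -13)
p(x) = 48 + 2*x (p(x) = ((x + x) - 13) + 61 = (2*x - 13) + 61 = (-13 + 2*x) + 61 = 48 + 2*x)
(p(1125) + 2854142)/(-550910 - 239238) = ((48 + 2*1125) + 2854142)/(-550910 - 239238) = ((48 + 2250) + 2854142)/(-790148) = (2298 + 2854142)*(-1/790148) = 2856440*(-1/790148) = -714110/197537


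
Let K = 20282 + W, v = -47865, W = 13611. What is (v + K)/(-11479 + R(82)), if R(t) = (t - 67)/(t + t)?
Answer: 2291408/1882541 ≈ 1.2172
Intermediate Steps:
K = 33893 (K = 20282 + 13611 = 33893)
R(t) = (-67 + t)/(2*t) (R(t) = (-67 + t)/((2*t)) = (-67 + t)*(1/(2*t)) = (-67 + t)/(2*t))
(v + K)/(-11479 + R(82)) = (-47865 + 33893)/(-11479 + (½)*(-67 + 82)/82) = -13972/(-11479 + (½)*(1/82)*15) = -13972/(-11479 + 15/164) = -13972/(-1882541/164) = -13972*(-164/1882541) = 2291408/1882541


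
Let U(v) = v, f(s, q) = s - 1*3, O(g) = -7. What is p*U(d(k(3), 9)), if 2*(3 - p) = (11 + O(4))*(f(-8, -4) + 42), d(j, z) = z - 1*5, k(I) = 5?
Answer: -236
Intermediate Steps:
f(s, q) = -3 + s (f(s, q) = s - 3 = -3 + s)
d(j, z) = -5 + z (d(j, z) = z - 5 = -5 + z)
p = -59 (p = 3 - (11 - 7)*((-3 - 8) + 42)/2 = 3 - 2*(-11 + 42) = 3 - 2*31 = 3 - 1/2*124 = 3 - 62 = -59)
p*U(d(k(3), 9)) = -59*(-5 + 9) = -59*4 = -236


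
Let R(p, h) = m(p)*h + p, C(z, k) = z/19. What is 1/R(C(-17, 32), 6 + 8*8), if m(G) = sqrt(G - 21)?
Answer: -323/38729889 - 5320*I*sqrt(494)/38729889 ≈ -8.3398e-6 - 0.003053*I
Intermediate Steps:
C(z, k) = z/19 (C(z, k) = z*(1/19) = z/19)
m(G) = sqrt(-21 + G)
R(p, h) = p + h*sqrt(-21 + p) (R(p, h) = sqrt(-21 + p)*h + p = h*sqrt(-21 + p) + p = p + h*sqrt(-21 + p))
1/R(C(-17, 32), 6 + 8*8) = 1/((1/19)*(-17) + (6 + 8*8)*sqrt(-21 + (1/19)*(-17))) = 1/(-17/19 + (6 + 64)*sqrt(-21 - 17/19)) = 1/(-17/19 + 70*sqrt(-416/19)) = 1/(-17/19 + 70*(4*I*sqrt(494)/19)) = 1/(-17/19 + 280*I*sqrt(494)/19)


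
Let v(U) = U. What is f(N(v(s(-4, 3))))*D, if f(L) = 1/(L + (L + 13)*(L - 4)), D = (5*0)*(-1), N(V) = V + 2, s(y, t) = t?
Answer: 0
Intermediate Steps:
N(V) = 2 + V
D = 0 (D = 0*(-1) = 0)
f(L) = 1/(L + (-4 + L)*(13 + L)) (f(L) = 1/(L + (13 + L)*(-4 + L)) = 1/(L + (-4 + L)*(13 + L)))
f(N(v(s(-4, 3))))*D = 0/(-52 + (2 + 3)**2 + 10*(2 + 3)) = 0/(-52 + 5**2 + 10*5) = 0/(-52 + 25 + 50) = 0/23 = (1/23)*0 = 0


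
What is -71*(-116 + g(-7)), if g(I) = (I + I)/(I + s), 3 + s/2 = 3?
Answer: 8094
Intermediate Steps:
s = 0 (s = -6 + 2*3 = -6 + 6 = 0)
g(I) = 2 (g(I) = (I + I)/(I + 0) = (2*I)/I = 2)
-71*(-116 + g(-7)) = -71*(-116 + 2) = -71*(-114) = 8094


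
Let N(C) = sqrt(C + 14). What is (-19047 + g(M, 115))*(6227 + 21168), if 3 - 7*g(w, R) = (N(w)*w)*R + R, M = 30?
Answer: -522230885 - 189025500*sqrt(11)/7 ≈ -6.1179e+8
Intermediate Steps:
N(C) = sqrt(14 + C)
g(w, R) = 3/7 - R/7 - R*w*sqrt(14 + w)/7 (g(w, R) = 3/7 - ((sqrt(14 + w)*w)*R + R)/7 = 3/7 - ((w*sqrt(14 + w))*R + R)/7 = 3/7 - (R*w*sqrt(14 + w) + R)/7 = 3/7 - (R + R*w*sqrt(14 + w))/7 = 3/7 + (-R/7 - R*w*sqrt(14 + w)/7) = 3/7 - R/7 - R*w*sqrt(14 + w)/7)
(-19047 + g(M, 115))*(6227 + 21168) = (-19047 + (3/7 - 1/7*115 - 1/7*115*30*sqrt(14 + 30)))*(6227 + 21168) = (-19047 + (3/7 - 115/7 - 1/7*115*30*sqrt(44)))*27395 = (-19047 + (3/7 - 115/7 - 1/7*115*30*2*sqrt(11)))*27395 = (-19047 + (3/7 - 115/7 - 6900*sqrt(11)/7))*27395 = (-19047 + (-16 - 6900*sqrt(11)/7))*27395 = (-19063 - 6900*sqrt(11)/7)*27395 = -522230885 - 189025500*sqrt(11)/7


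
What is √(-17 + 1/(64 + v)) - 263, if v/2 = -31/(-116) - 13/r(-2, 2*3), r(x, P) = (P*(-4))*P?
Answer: -263 + I*√12404674985/27025 ≈ -263.0 + 4.1212*I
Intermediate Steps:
r(x, P) = -4*P² (r(x, P) = (-4*P)*P = -4*P²)
v = 1493/2088 (v = 2*(-31/(-116) - 13/((-4*(2*3)²))) = 2*(-31*(-1/116) - 13/((-4*6²))) = 2*(31/116 - 13/((-4*36))) = 2*(31/116 - 13/(-144)) = 2*(31/116 - 13*(-1/144)) = 2*(31/116 + 13/144) = 2*(1493/4176) = 1493/2088 ≈ 0.71504)
√(-17 + 1/(64 + v)) - 263 = √(-17 + 1/(64 + 1493/2088)) - 263 = √(-17 + 1/(135125/2088)) - 263 = √(-17 + 2088/135125) - 263 = √(-2295037/135125) - 263 = I*√12404674985/27025 - 263 = -263 + I*√12404674985/27025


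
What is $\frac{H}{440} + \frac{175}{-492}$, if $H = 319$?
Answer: $\frac{1817}{4920} \approx 0.36931$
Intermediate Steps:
$\frac{H}{440} + \frac{175}{-492} = \frac{319}{440} + \frac{175}{-492} = 319 \cdot \frac{1}{440} + 175 \left(- \frac{1}{492}\right) = \frac{29}{40} - \frac{175}{492} = \frac{1817}{4920}$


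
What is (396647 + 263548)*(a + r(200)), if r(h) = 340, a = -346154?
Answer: -228304673730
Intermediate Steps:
(396647 + 263548)*(a + r(200)) = (396647 + 263548)*(-346154 + 340) = 660195*(-345814) = -228304673730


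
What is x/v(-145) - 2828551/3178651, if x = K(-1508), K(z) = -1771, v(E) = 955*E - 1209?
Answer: -389473926963/444006686284 ≈ -0.87718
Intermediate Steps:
v(E) = -1209 + 955*E
x = -1771
x/v(-145) - 2828551/3178651 = -1771/(-1209 + 955*(-145)) - 2828551/3178651 = -1771/(-1209 - 138475) - 2828551*1/3178651 = -1771/(-139684) - 2828551/3178651 = -1771*(-1/139684) - 2828551/3178651 = 1771/139684 - 2828551/3178651 = -389473926963/444006686284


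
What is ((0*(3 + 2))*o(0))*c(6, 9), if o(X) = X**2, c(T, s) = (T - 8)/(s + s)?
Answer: 0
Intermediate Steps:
c(T, s) = (-8 + T)/(2*s) (c(T, s) = (-8 + T)/((2*s)) = (-8 + T)*(1/(2*s)) = (-8 + T)/(2*s))
((0*(3 + 2))*o(0))*c(6, 9) = ((0*(3 + 2))*0**2)*((1/2)*(-8 + 6)/9) = ((0*5)*0)*((1/2)*(1/9)*(-2)) = (0*0)*(-1/9) = 0*(-1/9) = 0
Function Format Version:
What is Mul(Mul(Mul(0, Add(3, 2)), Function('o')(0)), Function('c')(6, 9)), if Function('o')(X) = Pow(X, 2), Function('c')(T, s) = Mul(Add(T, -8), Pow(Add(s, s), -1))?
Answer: 0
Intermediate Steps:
Function('c')(T, s) = Mul(Rational(1, 2), Pow(s, -1), Add(-8, T)) (Function('c')(T, s) = Mul(Add(-8, T), Pow(Mul(2, s), -1)) = Mul(Add(-8, T), Mul(Rational(1, 2), Pow(s, -1))) = Mul(Rational(1, 2), Pow(s, -1), Add(-8, T)))
Mul(Mul(Mul(0, Add(3, 2)), Function('o')(0)), Function('c')(6, 9)) = Mul(Mul(Mul(0, Add(3, 2)), Pow(0, 2)), Mul(Rational(1, 2), Pow(9, -1), Add(-8, 6))) = Mul(Mul(Mul(0, 5), 0), Mul(Rational(1, 2), Rational(1, 9), -2)) = Mul(Mul(0, 0), Rational(-1, 9)) = Mul(0, Rational(-1, 9)) = 0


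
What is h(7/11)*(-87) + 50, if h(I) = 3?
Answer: -211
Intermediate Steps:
h(7/11)*(-87) + 50 = 3*(-87) + 50 = -261 + 50 = -211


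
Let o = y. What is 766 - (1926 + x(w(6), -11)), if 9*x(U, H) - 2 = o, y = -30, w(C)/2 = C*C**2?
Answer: -10412/9 ≈ -1156.9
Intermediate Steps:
w(C) = 2*C**3 (w(C) = 2*(C*C**2) = 2*C**3)
o = -30
x(U, H) = -28/9 (x(U, H) = 2/9 + (1/9)*(-30) = 2/9 - 10/3 = -28/9)
766 - (1926 + x(w(6), -11)) = 766 - (1926 - 28/9) = 766 - 1*17306/9 = 766 - 17306/9 = -10412/9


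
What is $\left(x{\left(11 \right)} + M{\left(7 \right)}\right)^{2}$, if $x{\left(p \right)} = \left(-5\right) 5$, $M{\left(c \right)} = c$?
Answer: $324$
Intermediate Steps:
$x{\left(p \right)} = -25$
$\left(x{\left(11 \right)} + M{\left(7 \right)}\right)^{2} = \left(-25 + 7\right)^{2} = \left(-18\right)^{2} = 324$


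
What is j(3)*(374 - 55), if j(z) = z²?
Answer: 2871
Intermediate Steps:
j(3)*(374 - 55) = 3²*(374 - 55) = 9*319 = 2871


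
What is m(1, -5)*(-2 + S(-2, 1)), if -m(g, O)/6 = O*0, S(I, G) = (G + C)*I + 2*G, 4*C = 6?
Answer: 0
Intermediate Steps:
C = 3/2 (C = (1/4)*6 = 3/2 ≈ 1.5000)
S(I, G) = 2*G + I*(3/2 + G) (S(I, G) = (G + 3/2)*I + 2*G = (3/2 + G)*I + 2*G = I*(3/2 + G) + 2*G = 2*G + I*(3/2 + G))
m(g, O) = 0 (m(g, O) = -6*O*0 = -6*0 = 0)
m(1, -5)*(-2 + S(-2, 1)) = 0*(-2 + (2*1 + (3/2)*(-2) + 1*(-2))) = 0*(-2 + (2 - 3 - 2)) = 0*(-2 - 3) = 0*(-5) = 0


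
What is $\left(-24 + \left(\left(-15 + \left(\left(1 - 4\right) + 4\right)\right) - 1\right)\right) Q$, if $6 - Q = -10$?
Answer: $-624$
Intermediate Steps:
$Q = 16$ ($Q = 6 - -10 = 6 + 10 = 16$)
$\left(-24 + \left(\left(-15 + \left(\left(1 - 4\right) + 4\right)\right) - 1\right)\right) Q = \left(-24 + \left(\left(-15 + \left(\left(1 - 4\right) + 4\right)\right) - 1\right)\right) 16 = \left(-24 + \left(\left(-15 + \left(-3 + 4\right)\right) - 1\right)\right) 16 = \left(-24 + \left(\left(-15 + 1\right) - 1\right)\right) 16 = \left(-24 - 15\right) 16 = \left(-39\right) 16 = -624$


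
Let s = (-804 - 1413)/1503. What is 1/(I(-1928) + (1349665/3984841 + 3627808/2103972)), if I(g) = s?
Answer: 116677248280957/68596447939330 ≈ 1.7009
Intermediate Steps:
s = -739/501 (s = -2217*1/1503 = -739/501 ≈ -1.4750)
I(g) = -739/501
1/(I(-1928) + (1349665/3984841 + 3627808/2103972)) = 1/(-739/501 + (1349665/3984841 + 3627808/2103972)) = 1/(-739/501 + (1349665*(1/3984841) + 3627808*(1/2103972))) = 1/(-739/501 + (1349665/3984841 + 906952/525993)) = 1/(-739/501 + 4323973856977/2095998472113) = 1/(68596447939330/116677248280957) = 116677248280957/68596447939330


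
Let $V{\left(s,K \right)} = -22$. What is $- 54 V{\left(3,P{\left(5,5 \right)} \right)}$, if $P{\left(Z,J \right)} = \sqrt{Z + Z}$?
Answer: $1188$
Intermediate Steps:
$P{\left(Z,J \right)} = \sqrt{2} \sqrt{Z}$ ($P{\left(Z,J \right)} = \sqrt{2 Z} = \sqrt{2} \sqrt{Z}$)
$- 54 V{\left(3,P{\left(5,5 \right)} \right)} = \left(-54\right) \left(-22\right) = 1188$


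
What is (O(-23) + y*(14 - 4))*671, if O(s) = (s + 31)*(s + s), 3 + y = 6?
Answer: -226798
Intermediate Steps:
y = 3 (y = -3 + 6 = 3)
O(s) = 2*s*(31 + s) (O(s) = (31 + s)*(2*s) = 2*s*(31 + s))
(O(-23) + y*(14 - 4))*671 = (2*(-23)*(31 - 23) + 3*(14 - 4))*671 = (2*(-23)*8 + 3*10)*671 = (-368 + 30)*671 = -338*671 = -226798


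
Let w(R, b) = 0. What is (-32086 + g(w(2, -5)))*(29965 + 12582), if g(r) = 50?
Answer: -1363035692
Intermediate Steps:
(-32086 + g(w(2, -5)))*(29965 + 12582) = (-32086 + 50)*(29965 + 12582) = -32036*42547 = -1363035692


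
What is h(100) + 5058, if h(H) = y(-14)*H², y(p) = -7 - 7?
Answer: -134942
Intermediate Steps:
y(p) = -14
h(H) = -14*H²
h(100) + 5058 = -14*100² + 5058 = -14*10000 + 5058 = -140000 + 5058 = -134942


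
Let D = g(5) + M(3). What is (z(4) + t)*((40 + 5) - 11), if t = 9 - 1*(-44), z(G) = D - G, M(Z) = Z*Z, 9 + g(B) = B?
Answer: 1836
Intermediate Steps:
g(B) = -9 + B
M(Z) = Z**2
D = 5 (D = (-9 + 5) + 3**2 = -4 + 9 = 5)
z(G) = 5 - G
t = 53 (t = 9 + 44 = 53)
(z(4) + t)*((40 + 5) - 11) = ((5 - 1*4) + 53)*((40 + 5) - 11) = ((5 - 4) + 53)*(45 - 11) = (1 + 53)*34 = 54*34 = 1836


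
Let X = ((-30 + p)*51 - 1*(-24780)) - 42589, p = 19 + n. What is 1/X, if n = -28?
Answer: -1/19798 ≈ -5.0510e-5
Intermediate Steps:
p = -9 (p = 19 - 28 = -9)
X = -19798 (X = ((-30 - 9)*51 - 1*(-24780)) - 42589 = (-39*51 + 24780) - 42589 = (-1989 + 24780) - 42589 = 22791 - 42589 = -19798)
1/X = 1/(-19798) = -1/19798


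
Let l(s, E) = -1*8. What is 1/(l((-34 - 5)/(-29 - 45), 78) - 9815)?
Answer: -1/9823 ≈ -0.00010180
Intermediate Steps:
l(s, E) = -8
1/(l((-34 - 5)/(-29 - 45), 78) - 9815) = 1/(-8 - 9815) = 1/(-9823) = -1/9823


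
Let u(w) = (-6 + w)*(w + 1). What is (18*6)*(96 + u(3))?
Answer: 9072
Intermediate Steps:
u(w) = (1 + w)*(-6 + w) (u(w) = (-6 + w)*(1 + w) = (1 + w)*(-6 + w))
(18*6)*(96 + u(3)) = (18*6)*(96 + (-6 + 3**2 - 5*3)) = 108*(96 + (-6 + 9 - 15)) = 108*(96 - 12) = 108*84 = 9072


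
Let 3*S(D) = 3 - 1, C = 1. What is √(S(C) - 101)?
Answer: I*√903/3 ≈ 10.017*I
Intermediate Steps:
S(D) = ⅔ (S(D) = (3 - 1)/3 = (⅓)*2 = ⅔)
√(S(C) - 101) = √(⅔ - 101) = √(-301/3) = I*√903/3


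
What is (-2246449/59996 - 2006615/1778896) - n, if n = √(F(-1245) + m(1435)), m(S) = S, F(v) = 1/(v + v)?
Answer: -1029147003461/26681661104 - √8897141010/2490 ≈ -76.453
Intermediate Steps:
F(v) = 1/(2*v)
n = √8897141010/2490 (n = √((½)/(-1245) + 1435) = √((½)*(-1/1245) + 1435) = √(-1/2490 + 1435) = √(3573149/2490) = √8897141010/2490 ≈ 37.881)
(-2246449/59996 - 2006615/1778896) - n = (-2246449/59996 - 2006615/1778896) - √8897141010/2490 = -1029147003461/26681661104 - √8897141010/2490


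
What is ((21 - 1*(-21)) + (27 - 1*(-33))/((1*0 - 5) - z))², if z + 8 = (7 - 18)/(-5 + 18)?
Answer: 82944/25 ≈ 3317.8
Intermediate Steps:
z = -115/13 (z = -8 + (7 - 18)/(-5 + 18) = -8 - 11/13 = -115/13 ≈ -8.8462)
((21 - 1*(-21)) + (27 - 1*(-33))/((1*0 - 5) - z))² = ((21 - 1*(-21)) + (27 - 1*(-33))/((1*0 - 5) - 1*(-115/13)))² = ((21 + 21) + (27 + 33)/((0 - 5) + 115/13))² = (42 + 60/(-5 + 115/13))² = (42 + 60/(50/13))² = (42 + 60*(13/50))² = (42 + 78/5)² = (288/5)² = 82944/25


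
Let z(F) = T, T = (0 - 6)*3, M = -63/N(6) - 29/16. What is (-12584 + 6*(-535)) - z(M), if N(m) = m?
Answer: -15776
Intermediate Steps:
M = -197/16 (M = -63/6 - 29/16 = -63*⅙ - 29*1/16 = -21/2 - 29/16 = -197/16 ≈ -12.313)
T = -18 (T = -6*3 = -18)
z(F) = -18
(-12584 + 6*(-535)) - z(M) = (-12584 + 6*(-535)) - 1*(-18) = (-12584 - 3210) + 18 = -15794 + 18 = -15776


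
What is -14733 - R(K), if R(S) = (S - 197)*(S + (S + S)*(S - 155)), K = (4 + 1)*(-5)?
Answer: 1977717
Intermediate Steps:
K = -25 (K = 5*(-5) = -25)
R(S) = (-197 + S)*(S + 2*S*(-155 + S)) (R(S) = (-197 + S)*(S + (2*S)*(-155 + S)) = (-197 + S)*(S + 2*S*(-155 + S)))
-14733 - R(K) = -14733 - (-25)*(60873 - 703*(-25) + 2*(-25)²) = -14733 - (-25)*(60873 + 17575 + 2*625) = -14733 - (-25)*(60873 + 17575 + 1250) = -14733 - (-25)*79698 = -14733 - 1*(-1992450) = -14733 + 1992450 = 1977717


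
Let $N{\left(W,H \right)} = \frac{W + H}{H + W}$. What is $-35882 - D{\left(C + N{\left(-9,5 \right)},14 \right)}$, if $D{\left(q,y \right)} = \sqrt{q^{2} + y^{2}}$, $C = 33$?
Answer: $-35882 - 26 \sqrt{2} \approx -35919.0$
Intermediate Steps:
$N{\left(W,H \right)} = 1$ ($N{\left(W,H \right)} = \frac{H + W}{H + W} = 1$)
$-35882 - D{\left(C + N{\left(-9,5 \right)},14 \right)} = -35882 - \sqrt{\left(33 + 1\right)^{2} + 14^{2}} = -35882 - \sqrt{34^{2} + 196} = -35882 - \sqrt{1156 + 196} = -35882 - \sqrt{1352} = -35882 - 26 \sqrt{2}$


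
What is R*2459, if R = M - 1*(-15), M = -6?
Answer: 22131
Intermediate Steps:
R = 9 (R = -6 - 1*(-15) = -6 + 15 = 9)
R*2459 = 9*2459 = 22131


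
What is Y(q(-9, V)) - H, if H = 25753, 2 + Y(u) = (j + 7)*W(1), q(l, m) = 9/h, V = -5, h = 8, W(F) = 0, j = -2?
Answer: -25755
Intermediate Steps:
q(l, m) = 9/8
Y(u) = -2 (Y(u) = -2 + (-2 + 7)*0 = -2 + 5*0 = -2 + 0 = -2)
Y(q(-9, V)) - H = -2 - 1*25753 = -2 - 25753 = -25755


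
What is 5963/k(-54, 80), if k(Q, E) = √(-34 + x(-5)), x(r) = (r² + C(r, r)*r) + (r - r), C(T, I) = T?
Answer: 5963/4 ≈ 1490.8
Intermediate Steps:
x(r) = 2*r² (x(r) = (r² + r*r) + (r - r) = (r² + r²) + 0 = 2*r² + 0 = 2*r²)
k(Q, E) = 4 (k(Q, E) = √(-34 + 2*(-5)²) = √(-34 + 2*25) = √(-34 + 50) = √16 = 4)
5963/k(-54, 80) = 5963/4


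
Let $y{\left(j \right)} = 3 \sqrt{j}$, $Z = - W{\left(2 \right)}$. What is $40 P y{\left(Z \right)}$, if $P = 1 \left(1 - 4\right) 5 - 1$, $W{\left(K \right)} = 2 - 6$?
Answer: $-3840$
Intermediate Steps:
$W{\left(K \right)} = -4$ ($W{\left(K \right)} = 2 - 6 = -4$)
$Z = 4$ ($Z = \left(-1\right) \left(-4\right) = 4$)
$P = -16$ ($P = 1 \left(-3\right) 5 - 1 = \left(-3\right) 5 - 1 = -15 - 1 = -16$)
$40 P y{\left(Z \right)} = 40 \left(-16\right) 3 \sqrt{4} = - 640 \cdot 3 \cdot 2 = \left(-640\right) 6 = -3840$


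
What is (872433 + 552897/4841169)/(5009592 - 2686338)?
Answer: 234644230393/624848069107 ≈ 0.37552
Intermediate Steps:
(872433 + 552897/4841169)/(5009592 - 2686338) = (872433 + 552897*(1/4841169))/2323254 = (872433 + 184299/1613723)*(1/2323254) = (1407865382358/1613723)*(1/2323254) = 234644230393/624848069107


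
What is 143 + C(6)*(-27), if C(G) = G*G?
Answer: -829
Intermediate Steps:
C(G) = G²
143 + C(6)*(-27) = 143 + 6²*(-27) = 143 + 36*(-27) = 143 - 972 = -829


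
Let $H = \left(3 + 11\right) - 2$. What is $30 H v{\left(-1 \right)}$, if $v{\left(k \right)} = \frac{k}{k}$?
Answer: $360$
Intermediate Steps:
$v{\left(k \right)} = 1$
$H = 12$ ($H = 14 - 2 = 12$)
$30 H v{\left(-1 \right)} = 30 \cdot 12 \cdot 1 = 360 \cdot 1 = 360$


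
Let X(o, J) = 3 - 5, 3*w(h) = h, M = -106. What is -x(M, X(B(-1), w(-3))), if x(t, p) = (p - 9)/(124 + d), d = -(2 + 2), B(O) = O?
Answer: 11/120 ≈ 0.091667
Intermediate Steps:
w(h) = h/3
X(o, J) = -2
d = -4 ≈ -4.0000
x(t, p) = -3/40 + p/120 (x(t, p) = (p - 9)/(124 - 4) = (-9 + p)/120 = (-9 + p)*(1/120) = -3/40 + p/120)
-x(M, X(B(-1), w(-3))) = -(-3/40 + (1/120)*(-2)) = -(-3/40 - 1/60) = -1*(-11/120) = 11/120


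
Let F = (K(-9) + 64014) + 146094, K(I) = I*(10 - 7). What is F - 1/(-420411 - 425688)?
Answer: 177749324020/846099 ≈ 2.1008e+5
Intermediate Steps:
K(I) = 3*I (K(I) = I*3 = 3*I)
F = 210081 (F = (3*(-9) + 64014) + 146094 = (-27 + 64014) + 146094 = 63987 + 146094 = 210081)
F - 1/(-420411 - 425688) = 210081 - 1/(-420411 - 425688) = 210081 - 1/(-846099) = 210081 - 1*(-1/846099) = 210081 + 1/846099 = 177749324020/846099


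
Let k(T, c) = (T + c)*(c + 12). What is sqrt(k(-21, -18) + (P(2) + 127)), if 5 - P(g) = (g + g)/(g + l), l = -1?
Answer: sqrt(362) ≈ 19.026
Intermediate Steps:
k(T, c) = (12 + c)*(T + c) (k(T, c) = (T + c)*(12 + c) = (12 + c)*(T + c))
P(g) = 5 - 2*g/(-1 + g) (P(g) = 5 - (g + g)/(g - 1) = 5 - 2*g/(-1 + g))
sqrt(k(-21, -18) + (P(2) + 127)) = sqrt(((-18)**2 + 12*(-21) + 12*(-18) - 21*(-18)) + ((-5 + 3*2)/(-1 + 2) + 127)) = sqrt((324 - 252 - 216 + 378) + ((-5 + 6)/1 + 127)) = sqrt(234 + (1*1 + 127)) = sqrt(234 + (1 + 127)) = sqrt(234 + 128) = sqrt(362)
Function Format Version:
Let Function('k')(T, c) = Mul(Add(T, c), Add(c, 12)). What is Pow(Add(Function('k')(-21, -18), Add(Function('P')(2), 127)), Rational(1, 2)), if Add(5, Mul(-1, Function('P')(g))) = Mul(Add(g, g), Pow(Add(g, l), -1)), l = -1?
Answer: Pow(362, Rational(1, 2)) ≈ 19.026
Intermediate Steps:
Function('k')(T, c) = Mul(Add(12, c), Add(T, c)) (Function('k')(T, c) = Mul(Add(T, c), Add(12, c)) = Mul(Add(12, c), Add(T, c)))
Function('P')(g) = Add(5, Mul(-2, g, Pow(Add(-1, g), -1))) (Function('P')(g) = Add(5, Mul(-1, Mul(Add(g, g), Pow(Add(g, -1), -1)))) = Add(5, Mul(-1, Mul(Mul(2, g), Pow(Add(-1, g), -1)))) = Add(5, Mul(-1, Mul(2, g, Pow(Add(-1, g), -1)))) = Add(5, Mul(-2, g, Pow(Add(-1, g), -1))))
Pow(Add(Function('k')(-21, -18), Add(Function('P')(2), 127)), Rational(1, 2)) = Pow(Add(Add(Pow(-18, 2), Mul(12, -21), Mul(12, -18), Mul(-21, -18)), Add(Mul(Pow(Add(-1, 2), -1), Add(-5, Mul(3, 2))), 127)), Rational(1, 2)) = Pow(Add(Add(324, -252, -216, 378), Add(Mul(Pow(1, -1), Add(-5, 6)), 127)), Rational(1, 2)) = Pow(Add(234, Add(Mul(1, 1), 127)), Rational(1, 2)) = Pow(Add(234, Add(1, 127)), Rational(1, 2)) = Pow(Add(234, 128), Rational(1, 2)) = Pow(362, Rational(1, 2))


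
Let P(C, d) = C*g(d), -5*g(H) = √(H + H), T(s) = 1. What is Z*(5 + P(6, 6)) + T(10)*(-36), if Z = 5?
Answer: -11 - 12*√3 ≈ -31.785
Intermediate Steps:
g(H) = -√2*√H/5 (g(H) = -√(H + H)/5 = -√2*√H/5)
P(C, d) = -C*√2*√d/5 (P(C, d) = C*(-√2*√d/5) = -C*√2*√d/5)
Z*(5 + P(6, 6)) + T(10)*(-36) = 5*(5 - ⅕*6*√2*√6) + 1*(-36) = 5*(5 - 12*√3/5) - 36 = (25 - 12*√3) - 36 = -11 - 12*√3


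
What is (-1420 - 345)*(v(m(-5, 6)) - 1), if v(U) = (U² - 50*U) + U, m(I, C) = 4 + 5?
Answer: 637165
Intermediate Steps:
m(I, C) = 9
v(U) = U² - 49*U
(-1420 - 345)*(v(m(-5, 6)) - 1) = (-1420 - 345)*(9*(-49 + 9) - 1) = -1765*(9*(-40) - 1) = -1765*(-360 - 1) = -1765*(-361) = 637165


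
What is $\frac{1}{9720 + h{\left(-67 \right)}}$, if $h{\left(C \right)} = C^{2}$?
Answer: $\frac{1}{14209} \approx 7.0378 \cdot 10^{-5}$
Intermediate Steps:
$\frac{1}{9720 + h{\left(-67 \right)}} = \frac{1}{9720 + \left(-67\right)^{2}} = \frac{1}{9720 + 4489} = \frac{1}{14209}$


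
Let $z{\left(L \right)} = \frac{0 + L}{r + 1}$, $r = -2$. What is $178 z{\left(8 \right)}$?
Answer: $-1424$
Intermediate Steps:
$z{\left(L \right)} = - L$ ($z{\left(L \right)} = \frac{0 + L}{-2 + 1} = \frac{L}{-1} = L \left(-1\right) = - L$)
$178 z{\left(8 \right)} = 178 \left(\left(-1\right) 8\right) = 178 \left(-8\right) = -1424$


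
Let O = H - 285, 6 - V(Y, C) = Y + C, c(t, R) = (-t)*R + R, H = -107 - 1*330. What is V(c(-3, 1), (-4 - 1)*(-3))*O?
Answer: 9386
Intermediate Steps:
H = -437 (H = -107 - 330 = -437)
c(t, R) = R - R*t (c(t, R) = -R*t + R = R - R*t)
V(Y, C) = 6 - C - Y (V(Y, C) = 6 - (Y + C) = 6 - (C + Y) = 6 + (-C - Y) = 6 - C - Y)
O = -722 (O = -437 - 285 = -722)
V(c(-3, 1), (-4 - 1)*(-3))*O = (6 - (-4 - 1)*(-3) - (1 - 1*(-3)))*(-722) = (6 - (-5)*(-3) - (1 + 3))*(-722) = (6 - 1*15 - 4)*(-722) = (6 - 15 - 1*4)*(-722) = (6 - 15 - 4)*(-722) = -13*(-722) = 9386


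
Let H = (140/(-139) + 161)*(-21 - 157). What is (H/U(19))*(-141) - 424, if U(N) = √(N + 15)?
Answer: -424 + 279077211*√34/2363 ≈ 6.8823e+5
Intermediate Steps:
H = -3958542/139 (H = (140*(-1/139) + 161)*(-178) = (-140/139 + 161)*(-178) = (22239/139)*(-178) = -3958542/139 ≈ -28479.)
U(N) = √(15 + N)
(H/U(19))*(-141) - 424 = -3958542/(139*√(15 + 19))*(-141) - 424 = -3958542*√34/34/139*(-141) - 424 = -1979271*√34/2363*(-141) - 424 = 279077211*√34/2363 - 424 = -424 + 279077211*√34/2363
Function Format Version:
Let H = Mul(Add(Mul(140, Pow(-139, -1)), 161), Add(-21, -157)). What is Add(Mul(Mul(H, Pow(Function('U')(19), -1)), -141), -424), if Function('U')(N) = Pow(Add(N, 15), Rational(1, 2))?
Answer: Add(-424, Mul(Rational(279077211, 2363), Pow(34, Rational(1, 2)))) ≈ 6.8823e+5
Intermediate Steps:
H = Rational(-3958542, 139) (H = Mul(Add(Mul(140, Rational(-1, 139)), 161), -178) = Mul(Add(Rational(-140, 139), 161), -178) = Mul(Rational(22239, 139), -178) = Rational(-3958542, 139) ≈ -28479.)
Function('U')(N) = Pow(Add(15, N), Rational(1, 2))
Add(Mul(Mul(H, Pow(Function('U')(19), -1)), -141), -424) = Add(Mul(Mul(Rational(-3958542, 139), Pow(Pow(Add(15, 19), Rational(1, 2)), -1)), -141), -424) = Add(Mul(Mul(Rational(-3958542, 139), Pow(Pow(34, Rational(1, 2)), -1)), -141), -424) = Add(Mul(Mul(Rational(-3958542, 139), Mul(Rational(1, 34), Pow(34, Rational(1, 2)))), -141), -424) = Add(Mul(Mul(Rational(-1979271, 2363), Pow(34, Rational(1, 2))), -141), -424) = Add(Mul(Rational(279077211, 2363), Pow(34, Rational(1, 2))), -424) = Add(-424, Mul(Rational(279077211, 2363), Pow(34, Rational(1, 2))))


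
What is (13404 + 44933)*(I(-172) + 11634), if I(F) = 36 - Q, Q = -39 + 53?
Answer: 679976072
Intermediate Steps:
Q = 14
I(F) = 22 (I(F) = 36 - 1*14 = 36 - 14 = 22)
(13404 + 44933)*(I(-172) + 11634) = (13404 + 44933)*(22 + 11634) = 58337*11656 = 679976072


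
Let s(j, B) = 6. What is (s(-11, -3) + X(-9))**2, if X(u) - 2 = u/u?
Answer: 81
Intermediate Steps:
X(u) = 3 (X(u) = 2 + u/u = 2 + 1 = 3)
(s(-11, -3) + X(-9))**2 = (6 + 3)**2 = 9**2 = 81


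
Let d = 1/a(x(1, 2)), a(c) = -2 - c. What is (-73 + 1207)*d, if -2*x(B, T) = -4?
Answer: -567/2 ≈ -283.50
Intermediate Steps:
x(B, T) = 2 (x(B, T) = -½*(-4) = 2)
d = -¼ (d = 1/(-2 - 1*2) = 1/(-2 - 2) = 1/(-4) = -¼ ≈ -0.25000)
(-73 + 1207)*d = (-73 + 1207)*(-¼) = 1134*(-¼) = -567/2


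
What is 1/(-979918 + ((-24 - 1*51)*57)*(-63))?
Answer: -1/710593 ≈ -1.4073e-6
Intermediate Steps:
1/(-979918 + ((-24 - 1*51)*57)*(-63)) = 1/(-979918 + ((-24 - 51)*57)*(-63)) = 1/(-979918 - 75*57*(-63)) = 1/(-979918 - 4275*(-63)) = 1/(-979918 + 269325) = 1/(-710593) = -1/710593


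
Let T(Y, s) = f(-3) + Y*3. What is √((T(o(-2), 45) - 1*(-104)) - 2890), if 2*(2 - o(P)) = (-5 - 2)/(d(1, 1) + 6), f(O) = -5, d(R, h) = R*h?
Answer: I*√11134/2 ≈ 52.759*I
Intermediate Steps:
o(P) = 5/2 (o(P) = 2 - (-5 - 2)/(2*(1*1 + 6)) = 2 - (-7)/(2*(1 + 6)) = 2 - (-7)/(2*7) = 2 - ½*(-1) = 2 + ½ = 5/2)
T(Y, s) = -5 + 3*Y (T(Y, s) = -5 + Y*3 = -5 + 3*Y)
√((T(o(-2), 45) - 1*(-104)) - 2890) = √(((-5 + 3*(5/2)) - 1*(-104)) - 2890) = √(((-5 + 15/2) + 104) - 2890) = √((5/2 + 104) - 2890) = √(213/2 - 2890) = √(-5567/2) = I*√11134/2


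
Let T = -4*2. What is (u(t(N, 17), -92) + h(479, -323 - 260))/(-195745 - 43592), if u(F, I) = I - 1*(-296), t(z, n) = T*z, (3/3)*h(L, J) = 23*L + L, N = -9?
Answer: -1300/26593 ≈ -0.048885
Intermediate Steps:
T = -8
h(L, J) = 24*L (h(L, J) = 23*L + L = 24*L)
t(z, n) = -8*z
u(F, I) = 296 + I (u(F, I) = I + 296 = 296 + I)
(u(t(N, 17), -92) + h(479, -323 - 260))/(-195745 - 43592) = ((296 - 92) + 24*479)/(-195745 - 43592) = (204 + 11496)/(-239337) = 11700*(-1/239337) = -1300/26593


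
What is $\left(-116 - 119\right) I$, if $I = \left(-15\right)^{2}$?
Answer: $-52875$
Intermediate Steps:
$I = 225$
$\left(-116 - 119\right) I = \left(-116 - 119\right) 225 = \left(-235\right) 225 = -52875$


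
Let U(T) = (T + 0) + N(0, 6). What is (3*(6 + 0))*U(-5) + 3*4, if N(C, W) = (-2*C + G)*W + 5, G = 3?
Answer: 336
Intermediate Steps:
N(C, W) = 5 + W*(3 - 2*C) (N(C, W) = (-2*C + 3)*W + 5 = (3 - 2*C)*W + 5 = W*(3 - 2*C) + 5 = 5 + W*(3 - 2*C))
U(T) = 23 + T (U(T) = (T + 0) + (5 + 3*6 - 2*0*6) = T + (5 + 18 + 0) = T + 23 = 23 + T)
(3*(6 + 0))*U(-5) + 3*4 = (3*(6 + 0))*(23 - 5) + 3*4 = (3*6)*18 + 12 = 18*18 + 12 = 324 + 12 = 336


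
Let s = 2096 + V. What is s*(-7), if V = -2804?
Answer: 4956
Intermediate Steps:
s = -708 (s = 2096 - 2804 = -708)
s*(-7) = -708*(-7) = 4956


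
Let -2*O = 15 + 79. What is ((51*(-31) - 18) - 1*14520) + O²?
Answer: -13910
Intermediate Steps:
O = -47 (O = -(15 + 79)/2 = -½*94 = -47)
((51*(-31) - 18) - 1*14520) + O² = ((51*(-31) - 18) - 1*14520) + (-47)² = ((-1581 - 18) - 14520) + 2209 = (-1599 - 14520) + 2209 = -16119 + 2209 = -13910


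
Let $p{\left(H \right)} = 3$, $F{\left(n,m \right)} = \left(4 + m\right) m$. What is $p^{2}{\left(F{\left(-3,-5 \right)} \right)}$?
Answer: $9$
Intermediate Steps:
$F{\left(n,m \right)} = m \left(4 + m\right)$
$p^{2}{\left(F{\left(-3,-5 \right)} \right)} = 3^{2} = 9$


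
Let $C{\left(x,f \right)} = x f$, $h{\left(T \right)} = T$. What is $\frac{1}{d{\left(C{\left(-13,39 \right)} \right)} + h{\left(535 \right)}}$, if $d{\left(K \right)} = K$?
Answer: $\frac{1}{28} \approx 0.035714$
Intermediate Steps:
$C{\left(x,f \right)} = f x$
$\frac{1}{d{\left(C{\left(-13,39 \right)} \right)} + h{\left(535 \right)}} = \frac{1}{39 \left(-13\right) + 535} = \frac{1}{-507 + 535} = \frac{1}{28}$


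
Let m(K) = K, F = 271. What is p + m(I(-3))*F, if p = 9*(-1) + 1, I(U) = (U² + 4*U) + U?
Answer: -1634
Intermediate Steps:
I(U) = U² + 5*U
p = -8 (p = -9 + 1 = -8)
p + m(I(-3))*F = -8 - 3*(5 - 3)*271 = -8 - 3*2*271 = -8 - 6*271 = -8 - 1626 = -1634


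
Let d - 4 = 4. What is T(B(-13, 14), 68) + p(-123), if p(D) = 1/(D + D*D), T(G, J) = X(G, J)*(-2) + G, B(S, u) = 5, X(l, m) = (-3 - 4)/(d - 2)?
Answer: 110045/15006 ≈ 7.3334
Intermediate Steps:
d = 8 (d = 4 + 4 = 8)
X(l, m) = -7/6 (X(l, m) = (-3 - 4)/(8 - 2) = -7/6)
T(G, J) = 7/3 + G (T(G, J) = -7/6*(-2) + G = 7/3 + G)
p(D) = 1/(D + D²)
T(B(-13, 14), 68) + p(-123) = (7/3 + 5) + 1/((-123)*(1 - 123)) = 22/3 - 1/123/(-122) = 22/3 - 1/123*(-1/122) = 22/3 + 1/15006 = 110045/15006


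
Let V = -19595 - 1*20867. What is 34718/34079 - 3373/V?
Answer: 1519708183/1378904498 ≈ 1.1021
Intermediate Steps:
V = -40462 (V = -19595 - 20867 = -40462)
34718/34079 - 3373/V = 34718/34079 - 3373/(-40462) = 34718*(1/34079) - 3373*(-1/40462) = 34718/34079 + 3373/40462 = 1519708183/1378904498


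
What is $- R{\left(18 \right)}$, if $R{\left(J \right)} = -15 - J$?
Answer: $33$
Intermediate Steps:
$- R{\left(18 \right)} = - (-15 - 18) = \left(-1\right) \left(-33\right) = 33$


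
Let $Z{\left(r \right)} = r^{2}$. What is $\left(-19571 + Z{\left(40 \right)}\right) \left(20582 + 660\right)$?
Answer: $-381739982$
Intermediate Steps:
$\left(-19571 + Z{\left(40 \right)}\right) \left(20582 + 660\right) = \left(-19571 + 40^{2}\right) \left(20582 + 660\right) = \left(-19571 + 1600\right) 21242 = \left(-17971\right) 21242 = -381739982$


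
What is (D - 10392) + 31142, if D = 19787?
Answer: 40537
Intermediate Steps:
(D - 10392) + 31142 = (19787 - 10392) + 31142 = 9395 + 31142 = 40537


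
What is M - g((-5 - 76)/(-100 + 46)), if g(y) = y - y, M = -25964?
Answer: -25964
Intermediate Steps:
g(y) = 0
M - g((-5 - 76)/(-100 + 46)) = -25964 - 1*0 = -25964 + 0 = -25964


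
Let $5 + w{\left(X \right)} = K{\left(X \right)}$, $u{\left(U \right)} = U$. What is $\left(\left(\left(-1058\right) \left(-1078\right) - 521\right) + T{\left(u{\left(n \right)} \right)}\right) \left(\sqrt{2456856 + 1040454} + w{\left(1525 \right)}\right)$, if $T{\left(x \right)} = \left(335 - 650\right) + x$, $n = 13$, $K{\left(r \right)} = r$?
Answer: $1732345520 + 3419103 \sqrt{388590} \approx 3.8637 \cdot 10^{9}$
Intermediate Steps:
$w{\left(X \right)} = -5 + X$
$T{\left(x \right)} = -315 + x$
$\left(\left(\left(-1058\right) \left(-1078\right) - 521\right) + T{\left(u{\left(n \right)} \right)}\right) \left(\sqrt{2456856 + 1040454} + w{\left(1525 \right)}\right) = \left(\left(\left(-1058\right) \left(-1078\right) - 521\right) + \left(-315 + 13\right)\right) \left(\sqrt{2456856 + 1040454} + \left(-5 + 1525\right)\right) = \left(\left(1140524 - 521\right) - 302\right) \left(\sqrt{3497310} + 1520\right) = \left(1140003 - 302\right) \left(3 \sqrt{388590} + 1520\right) = 1139701 \left(1520 + 3 \sqrt{388590}\right) = 1732345520 + 3419103 \sqrt{388590}$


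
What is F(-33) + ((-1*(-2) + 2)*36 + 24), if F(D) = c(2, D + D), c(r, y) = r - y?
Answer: 236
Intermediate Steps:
F(D) = 2 - 2*D (F(D) = 2 - (D + D) = 2 - 2*D)
F(-33) + ((-1*(-2) + 2)*36 + 24) = (2 - 2*(-33)) + ((-1*(-2) + 2)*36 + 24) = (2 + 66) + ((2 + 2)*36 + 24) = 68 + (4*36 + 24) = 68 + (144 + 24) = 68 + 168 = 236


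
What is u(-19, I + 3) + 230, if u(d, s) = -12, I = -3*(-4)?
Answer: 218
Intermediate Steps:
I = 12
u(-19, I + 3) + 230 = -12 + 230 = 218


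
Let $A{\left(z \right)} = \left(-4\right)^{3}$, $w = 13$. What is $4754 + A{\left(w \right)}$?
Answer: $4690$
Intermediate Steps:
$A{\left(z \right)} = -64$
$4754 + A{\left(w \right)} = 4754 - 64 = 4690$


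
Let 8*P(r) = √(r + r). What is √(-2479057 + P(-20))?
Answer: √(-9916228 + I*√10)/2 ≈ 0.00025105 + 1574.5*I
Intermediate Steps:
P(r) = √2*√r/8 (P(r) = √(r + r)/8 = √(2*r)/8 = (√2*√r)/8 = √2*√r/8)
√(-2479057 + P(-20)) = √(-2479057 + √2*√(-20)/8) = √(-2479057 + √2*(2*I*√5)/8) = √(-2479057 + I*√10/4)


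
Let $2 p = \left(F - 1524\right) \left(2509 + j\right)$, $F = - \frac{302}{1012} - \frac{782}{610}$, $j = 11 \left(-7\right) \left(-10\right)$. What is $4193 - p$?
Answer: $\frac{773311221439}{308660} \approx 2.5054 \cdot 10^{6}$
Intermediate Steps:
$j = 770$ ($j = \left(-77\right) \left(-10\right) = 770$)
$F = - \frac{243901}{154330}$ ($F = \left(-302\right) \frac{1}{1012} - \frac{391}{305} = - \frac{151}{506} - \frac{391}{305} = - \frac{243901}{154330} \approx -1.5804$)
$p = - \frac{772017010059}{308660}$ ($p = \frac{\left(- \frac{243901}{154330} - 1524\right) \left(2509 + 770\right)}{2} = \frac{\left(- \frac{235442821}{154330}\right) 3279}{2} = \frac{1}{2} \left(- \frac{772017010059}{154330}\right) = - \frac{772017010059}{308660} \approx -2.5012 \cdot 10^{6}$)
$4193 - p = 4193 - - \frac{772017010059}{308660} = 4193 + \frac{772017010059}{308660} = \frac{773311221439}{308660}$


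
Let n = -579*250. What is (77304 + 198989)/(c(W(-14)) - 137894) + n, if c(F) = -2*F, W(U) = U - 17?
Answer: -19951458293/137832 ≈ -1.4475e+5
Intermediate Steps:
n = -144750
W(U) = -17 + U
(77304 + 198989)/(c(W(-14)) - 137894) + n = (77304 + 198989)/(-2*(-17 - 14) - 137894) - 144750 = 276293/(-2*(-31) - 137894) - 144750 = 276293/(62 - 137894) - 144750 = 276293/(-137832) - 144750 = 276293*(-1/137832) - 144750 = -276293/137832 - 144750 = -19951458293/137832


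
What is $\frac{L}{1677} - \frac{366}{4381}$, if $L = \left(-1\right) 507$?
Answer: $- \frac{72691}{188383} \approx -0.38587$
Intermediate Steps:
$L = -507$
$\frac{L}{1677} - \frac{366}{4381} = - \frac{507}{1677} - \frac{366}{4381} = \left(-507\right) \frac{1}{1677} - \frac{366}{4381} = - \frac{13}{43} - \frac{366}{4381} = - \frac{72691}{188383}$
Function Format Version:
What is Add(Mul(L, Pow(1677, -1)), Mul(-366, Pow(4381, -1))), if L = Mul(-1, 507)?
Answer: Rational(-72691, 188383) ≈ -0.38587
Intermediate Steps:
L = -507
Add(Mul(L, Pow(1677, -1)), Mul(-366, Pow(4381, -1))) = Add(Mul(-507, Pow(1677, -1)), Mul(-366, Pow(4381, -1))) = Add(Mul(-507, Rational(1, 1677)), Mul(-366, Rational(1, 4381))) = Add(Rational(-13, 43), Rational(-366, 4381)) = Rational(-72691, 188383)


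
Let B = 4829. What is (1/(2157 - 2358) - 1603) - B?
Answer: -1292833/201 ≈ -6432.0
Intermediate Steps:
(1/(2157 - 2358) - 1603) - B = (1/(2157 - 2358) - 1603) - 1*4829 = (1/(-201) - 1603) - 4829 = (-1/201 - 1603) - 4829 = -322204/201 - 4829 = -1292833/201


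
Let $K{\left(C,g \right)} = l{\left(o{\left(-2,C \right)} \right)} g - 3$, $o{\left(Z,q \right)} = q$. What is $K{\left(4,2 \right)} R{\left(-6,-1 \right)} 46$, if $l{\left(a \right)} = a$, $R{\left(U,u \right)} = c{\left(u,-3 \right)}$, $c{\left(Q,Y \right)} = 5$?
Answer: $1150$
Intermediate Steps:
$R{\left(U,u \right)} = 5$
$K{\left(C,g \right)} = -3 + C g$ ($K{\left(C,g \right)} = C g - 3 = -3 + C g$)
$K{\left(4,2 \right)} R{\left(-6,-1 \right)} 46 = \left(-3 + 4 \cdot 2\right) 5 \cdot 46 = \left(-3 + 8\right) 5 \cdot 46 = 5 \cdot 5 \cdot 46 = 25 \cdot 46 = 1150$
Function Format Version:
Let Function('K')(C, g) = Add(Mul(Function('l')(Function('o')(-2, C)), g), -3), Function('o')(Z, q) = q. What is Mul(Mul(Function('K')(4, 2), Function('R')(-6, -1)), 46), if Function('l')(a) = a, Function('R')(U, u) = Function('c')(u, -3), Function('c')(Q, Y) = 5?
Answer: 1150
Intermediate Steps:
Function('R')(U, u) = 5
Function('K')(C, g) = Add(-3, Mul(C, g)) (Function('K')(C, g) = Add(Mul(C, g), -3) = Add(-3, Mul(C, g)))
Mul(Mul(Function('K')(4, 2), Function('R')(-6, -1)), 46) = Mul(Mul(Add(-3, Mul(4, 2)), 5), 46) = Mul(Mul(Add(-3, 8), 5), 46) = Mul(Mul(5, 5), 46) = Mul(25, 46) = 1150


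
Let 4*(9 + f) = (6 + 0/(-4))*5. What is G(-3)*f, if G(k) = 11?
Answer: -33/2 ≈ -16.500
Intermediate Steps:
f = -3/2 (f = -9 + ((6 + 0/(-4))*5)/4 = -9 + ((6 + 0*(-¼))*5)/4 = -9 + ((6 + 0)*5)/4 = -9 + (6*5)/4 = -9 + (¼)*30 = -9 + 15/2 = -3/2 ≈ -1.5000)
G(-3)*f = 11*(-3/2) = -33/2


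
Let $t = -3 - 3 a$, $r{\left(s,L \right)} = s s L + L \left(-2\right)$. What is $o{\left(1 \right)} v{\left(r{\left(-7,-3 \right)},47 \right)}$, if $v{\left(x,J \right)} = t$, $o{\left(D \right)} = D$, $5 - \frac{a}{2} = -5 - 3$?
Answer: $-81$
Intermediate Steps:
$a = 26$ ($a = 10 - 2 \left(-5 - 3\right) = 10 - -16 = 10 + 16 = 26$)
$r{\left(s,L \right)} = - 2 L + L s^{2}$ ($r{\left(s,L \right)} = s^{2} L - 2 L = L s^{2} - 2 L = - 2 L + L s^{2}$)
$t = -81$ ($t = -3 - 78 = -81$)
$v{\left(x,J \right)} = -81$
$o{\left(1 \right)} v{\left(r{\left(-7,-3 \right)},47 \right)} = 1 \left(-81\right) = -81$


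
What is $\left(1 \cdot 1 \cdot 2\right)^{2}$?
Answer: $4$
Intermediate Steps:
$\left(1 \cdot 1 \cdot 2\right)^{2} = \left(1 \cdot 2\right)^{2} = 2^{2} = 4$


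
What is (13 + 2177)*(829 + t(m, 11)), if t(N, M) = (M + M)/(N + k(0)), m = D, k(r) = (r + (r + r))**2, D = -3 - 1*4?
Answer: 12660390/7 ≈ 1.8086e+6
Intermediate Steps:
D = -7 (D = -3 - 4 = -7)
k(r) = 9*r**2 (k(r) = (r + 2*r)**2 = (3*r)**2 = 9*r**2)
m = -7
t(N, M) = 2*M/N (t(N, M) = (M + M)/(N + 9*0**2) = (2*M)/(N + 9*0) = (2*M)/(N + 0) = (2*M)/N = 2*M/N)
(13 + 2177)*(829 + t(m, 11)) = (13 + 2177)*(829 + 2*11/(-7)) = 2190*(829 + 2*11*(-1/7)) = 2190*(829 - 22/7) = 2190*(5781/7) = 12660390/7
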